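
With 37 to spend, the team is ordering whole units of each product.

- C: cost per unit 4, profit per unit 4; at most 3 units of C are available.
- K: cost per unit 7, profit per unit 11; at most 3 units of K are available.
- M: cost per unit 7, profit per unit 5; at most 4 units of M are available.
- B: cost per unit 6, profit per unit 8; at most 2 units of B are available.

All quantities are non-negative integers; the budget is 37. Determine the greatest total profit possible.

3×K and 2×B: cost 33 ≤ 37, profit 3·11 + 2·8 = 49.
1×C, 3×K, and 2×B: cost 37 ≤ 37, profit 1·4 + 3·11 + 2·8 = 53.
Best is 53.

53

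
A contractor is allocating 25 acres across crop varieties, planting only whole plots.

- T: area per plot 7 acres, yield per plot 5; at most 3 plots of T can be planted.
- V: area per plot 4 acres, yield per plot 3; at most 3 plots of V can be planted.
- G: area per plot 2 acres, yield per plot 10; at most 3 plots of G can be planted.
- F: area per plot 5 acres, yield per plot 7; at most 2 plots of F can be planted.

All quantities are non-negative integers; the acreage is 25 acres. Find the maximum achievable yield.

This is a bounded integer knapsack.
1×T, 3×G, and 2×F: area 23 ≤ 25, yield 1·5 + 3·10 + 2·7 = 49.
2×V, 3×G, and 2×F: area 24 ≤ 25, yield 2·3 + 3·10 + 2·7 = 50.
Best is 50.

50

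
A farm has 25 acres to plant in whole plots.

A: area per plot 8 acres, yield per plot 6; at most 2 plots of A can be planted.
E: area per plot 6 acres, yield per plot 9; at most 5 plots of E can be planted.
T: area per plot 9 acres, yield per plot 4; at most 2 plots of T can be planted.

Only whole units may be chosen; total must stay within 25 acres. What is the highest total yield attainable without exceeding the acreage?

Take 4×E: area 24 ≤ 25, yield 4·9 = 36.
No other integer combination yields more.

36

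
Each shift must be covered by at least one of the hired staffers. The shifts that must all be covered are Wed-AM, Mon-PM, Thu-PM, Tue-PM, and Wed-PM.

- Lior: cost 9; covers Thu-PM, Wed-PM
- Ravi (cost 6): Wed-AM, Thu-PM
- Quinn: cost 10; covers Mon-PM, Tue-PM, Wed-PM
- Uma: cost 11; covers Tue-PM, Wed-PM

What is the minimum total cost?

This is an integer covering problem.
Choose Ravi and Quinn: together they cover Wed-AM, Mon-PM, Thu-PM, Tue-PM, Wed-PM — every shift.
Total cost: 6 + 10 = 16.
No cover costs less than 16.

16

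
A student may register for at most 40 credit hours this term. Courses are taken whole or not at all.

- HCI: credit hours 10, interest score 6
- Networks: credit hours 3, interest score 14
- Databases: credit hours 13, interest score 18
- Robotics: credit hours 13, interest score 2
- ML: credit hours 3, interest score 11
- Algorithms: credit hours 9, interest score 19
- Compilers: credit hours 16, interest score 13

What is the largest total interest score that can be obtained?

68

This is an integer program with binary decision variables.
Allowing fractional choices, the relaxed optimum would be about 71.8, but courses are indivisible.
HCI + Networks + Databases + ML + Algorithms: credit hours 10 + 3 + 13 + 3 + 9 = 38 ≤ 40, interest score 6 + 14 + 18 + 11 + 19 = 68.
Networks + Databases + ML + Algorithms: credit hours 3 + 13 + 3 + 9 = 28 ≤ 40, interest score 14 + 18 + 11 + 19 = 62.
Networks + ML + Algorithms + Compilers: credit hours 3 + 3 + 9 + 16 = 31 ≤ 40, interest score 14 + 11 + 19 + 13 = 57.
Best is HCI, Networks, Databases, ML, and Algorithms with total interest score 68.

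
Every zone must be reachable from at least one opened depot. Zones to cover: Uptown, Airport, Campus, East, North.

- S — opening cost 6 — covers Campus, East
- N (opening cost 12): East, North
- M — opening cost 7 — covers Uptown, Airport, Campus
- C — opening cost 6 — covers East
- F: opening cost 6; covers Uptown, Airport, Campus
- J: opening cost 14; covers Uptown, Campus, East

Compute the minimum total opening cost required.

18

Choose N and F: together they cover Uptown, Airport, Campus, East, North — every zone.
Total opening cost: 12 + 6 = 18.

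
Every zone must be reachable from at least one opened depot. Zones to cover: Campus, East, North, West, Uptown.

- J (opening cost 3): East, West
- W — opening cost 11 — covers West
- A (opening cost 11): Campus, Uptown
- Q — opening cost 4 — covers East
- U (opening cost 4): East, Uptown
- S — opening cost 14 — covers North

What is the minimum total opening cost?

28

This is an integer covering problem.
Choose J, A, and S: together they cover Campus, East, North, West, Uptown — every zone.
Total opening cost: 3 + 11 + 14 = 28.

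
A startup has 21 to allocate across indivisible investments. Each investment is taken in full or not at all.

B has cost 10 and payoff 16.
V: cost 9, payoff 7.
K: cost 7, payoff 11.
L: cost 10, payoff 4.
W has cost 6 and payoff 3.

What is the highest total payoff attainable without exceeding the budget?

This is a 0-1 knapsack instance.
Take B and K: cost 10 + 7 = 17 ≤ 21, payoff 16 + 11 = 27.
No other feasible combination does better.

27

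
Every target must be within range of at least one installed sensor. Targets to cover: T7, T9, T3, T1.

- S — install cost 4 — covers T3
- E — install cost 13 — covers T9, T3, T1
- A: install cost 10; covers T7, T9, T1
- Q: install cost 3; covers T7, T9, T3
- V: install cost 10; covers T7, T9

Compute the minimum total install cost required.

Choose A and Q: together they cover T7, T9, T3, T1 — every target.
Total install cost: 10 + 3 = 13.

13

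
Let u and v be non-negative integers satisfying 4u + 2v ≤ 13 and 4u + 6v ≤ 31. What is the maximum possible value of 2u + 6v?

30

Relaxing integrality, the LP optimum is 31.00 at (u,v) = (0, 5.17), which is not an integer point.
(u,v)=(0,5): 4·0+2·5=10≤13, 4·0+6·5=30≤31, objective 30.
(u,v)=(1,4): 4·1+2·4=12≤13, 4·1+6·4=28≤31, objective 26.
(u,v)=(0,4): 4·0+2·4=8≤13, 4·0+6·4=24≤31, objective 24.
No feasible integer point exceeds 30.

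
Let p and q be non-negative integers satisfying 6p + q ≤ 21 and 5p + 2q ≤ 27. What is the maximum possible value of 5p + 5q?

Relaxing integrality, the LP optimum is 67.50 at (p,q) = (0, 13.5), which is not an integer point.
(p,q)=(0,13): 6·0+1·13=13≤21, 5·0+2·13=26≤27, objective 65.
(p,q)=(0,12): 6·0+1·12=12≤21, 5·0+2·12=24≤27, objective 60.
No feasible integer point exceeds 65.

65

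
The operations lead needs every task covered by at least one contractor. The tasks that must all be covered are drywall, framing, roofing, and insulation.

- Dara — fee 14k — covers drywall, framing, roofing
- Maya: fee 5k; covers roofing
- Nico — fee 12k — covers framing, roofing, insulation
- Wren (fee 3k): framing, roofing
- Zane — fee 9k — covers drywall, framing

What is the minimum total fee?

21

This is an integer covering problem.
Choose Nico and Zane: together they cover drywall, framing, roofing, insulation — every task.
Total fee: 12 + 9 = 21.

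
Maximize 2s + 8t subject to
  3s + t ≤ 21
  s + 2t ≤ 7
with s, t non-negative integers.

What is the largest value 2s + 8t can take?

The continuous relaxation peaks at (0, 3.5) with value 28.00; rounding to a feasible lattice point costs some objective.
(s,t)=(1,3): 3·1+1·3=6≤21, 1·1+2·3=7≤7, objective 26.
(s,t)=(0,3): 3·0+1·3=3≤21, 1·0+2·3=6≤7, objective 24.
(s,t)=(2,2): 3·2+1·2=8≤21, 1·2+2·2=6≤7, objective 20.
The best lattice point is (1,3), giving 26.

26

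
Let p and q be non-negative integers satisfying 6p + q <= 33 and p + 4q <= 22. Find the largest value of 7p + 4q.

47

The continuous relaxation peaks at (4.78, 4.3) with value 50.70; rounding to a feasible lattice point costs some objective.
(p,q)=(5,3) is feasible, giving 47.
(p,q)=(4,4) is feasible, giving 44.
No feasible integer point exceeds 47.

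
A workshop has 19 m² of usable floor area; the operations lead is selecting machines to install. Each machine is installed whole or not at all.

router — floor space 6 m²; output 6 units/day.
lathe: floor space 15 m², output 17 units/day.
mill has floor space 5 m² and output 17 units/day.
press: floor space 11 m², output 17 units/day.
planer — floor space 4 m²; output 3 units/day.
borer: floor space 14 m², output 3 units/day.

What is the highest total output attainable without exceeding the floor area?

Allowing fractional choices, the relaxed optimum would be about 37.4, but machines are indivisible.
router + mill: floor space 6 + 5 = 11 ≤ 19, output 6 + 17 = 23.
mill + press: floor space 5 + 11 = 16 ≤ 19, output 17 + 17 = 34.
router + mill + planer: floor space 6 + 5 + 4 = 15 ≤ 19, output 6 + 17 + 3 = 26.
Best is mill and press with total output 34.

34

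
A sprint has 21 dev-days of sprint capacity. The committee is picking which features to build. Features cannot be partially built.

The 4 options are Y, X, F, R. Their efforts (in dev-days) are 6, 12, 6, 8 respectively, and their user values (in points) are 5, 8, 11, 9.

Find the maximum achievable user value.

25

This is an integer program with binary decision variables.
Take Y, F, and R: effort 6 + 6 + 8 = 20 ≤ 21, user value 5 + 11 + 9 = 25.
No other feasible combination does better.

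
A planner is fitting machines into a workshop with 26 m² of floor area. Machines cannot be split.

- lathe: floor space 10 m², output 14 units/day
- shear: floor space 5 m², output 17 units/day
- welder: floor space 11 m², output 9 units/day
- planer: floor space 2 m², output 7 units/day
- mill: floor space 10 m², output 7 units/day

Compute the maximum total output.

40

lathe + shear + mill: floor space 10 + 5 + 10 = 25 ≤ 26, output 14 + 17 + 7 = 38.
lathe + shear + welder: floor space 10 + 5 + 11 = 26 ≤ 26, output 14 + 17 + 9 = 40.
lathe + shear + planer: floor space 10 + 5 + 2 = 17 ≤ 26, output 14 + 17 + 7 = 38.
Best is lathe, shear, and welder with total output 40.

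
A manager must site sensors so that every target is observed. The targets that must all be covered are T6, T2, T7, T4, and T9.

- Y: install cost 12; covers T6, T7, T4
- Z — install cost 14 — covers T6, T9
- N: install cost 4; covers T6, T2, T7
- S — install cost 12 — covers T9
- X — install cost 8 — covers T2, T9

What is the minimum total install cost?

Choose Y and X: together they cover T6, T2, T7, T4, T9 — every target.
Total install cost: 12 + 8 = 20.

20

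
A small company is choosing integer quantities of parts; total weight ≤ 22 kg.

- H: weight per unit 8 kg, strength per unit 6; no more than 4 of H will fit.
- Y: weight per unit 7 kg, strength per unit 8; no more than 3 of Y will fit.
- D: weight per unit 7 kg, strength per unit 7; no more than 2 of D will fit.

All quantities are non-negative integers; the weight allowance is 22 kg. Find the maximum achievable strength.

24

Y has the best ratio (8/7); taking only Y gives at most 3×8 = 24 (stopped by the weight limit).
Optimal: 3×Y: weight 21 ≤ 22, strength 3·8 = 24.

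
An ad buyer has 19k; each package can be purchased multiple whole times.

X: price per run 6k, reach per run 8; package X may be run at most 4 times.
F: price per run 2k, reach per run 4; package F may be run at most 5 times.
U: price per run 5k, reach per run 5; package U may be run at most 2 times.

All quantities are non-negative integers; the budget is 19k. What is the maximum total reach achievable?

29

Take 1×X, 4×F, and 1×U: price 19 ≤ 19, reach 1·8 + 4·4 + 1·5 = 29.
No other integer combination yields more.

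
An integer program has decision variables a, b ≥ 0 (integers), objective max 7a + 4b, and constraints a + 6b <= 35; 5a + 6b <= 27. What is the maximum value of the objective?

(a,b)=(5,0): 1·5+6·0=5≤35, 5·5+6·0=25≤27, objective 35.
(a,b)=(4,1): 1·4+6·1=10≤35, 5·4+6·1=26≤27, objective 32.
The best lattice point is (5,0), giving 35.

35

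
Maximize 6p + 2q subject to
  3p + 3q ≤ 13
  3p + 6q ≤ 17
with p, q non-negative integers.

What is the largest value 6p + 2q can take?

24

(p,q)=(4,0): 3·4+3·0=12≤13, 3·4+6·0=12≤17, objective 24.
(p,q)=(3,1): 3·3+3·1=12≤13, 3·3+6·1=15≤17, objective 20.
(p,q)=(3,0): 3·3+3·0=9≤13, 3·3+6·0=9≤17, objective 18.
No feasible integer point exceeds 24.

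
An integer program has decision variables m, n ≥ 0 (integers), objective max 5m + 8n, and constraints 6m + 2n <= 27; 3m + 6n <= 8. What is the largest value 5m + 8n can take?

The continuous relaxation peaks at (2.67, 0) with value 13.33; rounding to a feasible lattice point costs some objective.
(m,n)=(2,0): 6·2+2·0=12≤27, 3·2+6·0=6≤8, objective 10.
(m,n)=(1,0): 6·1+2·0=6≤27, 3·1+6·0=3≤8, objective 5.
No feasible integer point exceeds 10.

10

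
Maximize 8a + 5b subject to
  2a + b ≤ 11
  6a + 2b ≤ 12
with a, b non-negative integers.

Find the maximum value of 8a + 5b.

(a,b)=(0,6): 2·0+1·6=6≤11, 6·0+2·6=12≤12, objective 30.
(a,b)=(0,5): 2·0+1·5=5≤11, 6·0+2·5=10≤12, objective 25.
No feasible integer point exceeds 30.

30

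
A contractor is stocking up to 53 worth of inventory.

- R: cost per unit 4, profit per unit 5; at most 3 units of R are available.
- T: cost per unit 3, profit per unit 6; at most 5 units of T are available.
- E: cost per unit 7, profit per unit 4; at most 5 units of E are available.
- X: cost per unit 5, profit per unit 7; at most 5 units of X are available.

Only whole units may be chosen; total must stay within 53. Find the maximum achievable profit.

80

3×R, 5×T, and 5×X: cost 52 ≤ 53, profit 3·5 + 5·6 + 5·7 = 80.
2×R, 5×T, and 5×X: cost 48 ≤ 53, profit 2·5 + 5·6 + 5·7 = 75.
Best is 80.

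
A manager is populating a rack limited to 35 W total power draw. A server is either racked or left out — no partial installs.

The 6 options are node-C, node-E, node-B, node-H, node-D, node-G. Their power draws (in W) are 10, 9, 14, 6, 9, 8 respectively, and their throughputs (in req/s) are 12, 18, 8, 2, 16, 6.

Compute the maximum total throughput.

Take node-C, node-E, node-H, and node-D: power draw 10 + 9 + 6 + 9 = 34 ≤ 35, throughput 12 + 18 + 2 + 16 = 48.
No other feasible combination does better.

48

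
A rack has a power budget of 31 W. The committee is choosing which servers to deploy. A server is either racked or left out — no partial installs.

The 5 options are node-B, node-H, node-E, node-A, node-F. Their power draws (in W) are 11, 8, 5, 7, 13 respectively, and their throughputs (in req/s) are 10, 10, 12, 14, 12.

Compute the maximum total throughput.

Allowing fractional choices, the relaxed optimum would be about 46.2, but servers are indivisible.
node-B + node-H + node-E + node-A: power draw 11 + 8 + 5 + 7 = 31 ≤ 31, throughput 10 + 10 + 12 + 14 = 46.
node-E + node-A + node-F: power draw 5 + 7 + 13 = 25 ≤ 31, throughput 12 + 14 + 12 = 38.
Best is node-B, node-H, node-E, and node-A with total throughput 46.

46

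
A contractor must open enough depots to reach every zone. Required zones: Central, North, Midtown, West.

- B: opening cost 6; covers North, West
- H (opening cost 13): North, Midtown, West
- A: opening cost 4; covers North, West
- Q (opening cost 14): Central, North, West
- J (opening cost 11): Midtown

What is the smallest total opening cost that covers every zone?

The greedy cost-per-new-zone heuristic would pick A, J, and Q for 29, but a cheaper cover exists.
Choose Q and J: together they cover Central, North, Midtown, West — every zone.
Total opening cost: 14 + 11 = 25.
No cover costs less than 25.

25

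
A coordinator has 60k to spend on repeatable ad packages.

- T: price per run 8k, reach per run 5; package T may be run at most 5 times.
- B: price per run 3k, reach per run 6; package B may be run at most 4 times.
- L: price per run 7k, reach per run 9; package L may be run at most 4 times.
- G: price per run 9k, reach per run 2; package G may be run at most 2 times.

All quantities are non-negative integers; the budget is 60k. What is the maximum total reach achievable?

2×T, 4×B, and 4×L: price 56 ≤ 60, reach 2·5 + 4·6 + 4·9 = 70.
1×T, 4×B, 4×L, and 1×G: price 57 ≤ 60, reach 1·5 + 4·6 + 4·9 + 1·2 = 67.
Best is 70.

70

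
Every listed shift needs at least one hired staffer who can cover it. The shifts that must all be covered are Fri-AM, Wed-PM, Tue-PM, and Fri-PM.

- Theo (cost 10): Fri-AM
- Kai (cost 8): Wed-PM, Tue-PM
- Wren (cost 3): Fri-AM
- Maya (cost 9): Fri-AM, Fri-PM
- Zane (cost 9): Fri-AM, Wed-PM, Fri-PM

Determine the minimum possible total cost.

The greedy cost-per-new-shift heuristic would pick Wren, Kai, and Maya for 20, but a cheaper cover exists.
Choose Kai and Maya: together they cover Fri-AM, Wed-PM, Tue-PM, Fri-PM — every shift.
Total cost: 8 + 9 = 17.
No cover costs less than 17.

17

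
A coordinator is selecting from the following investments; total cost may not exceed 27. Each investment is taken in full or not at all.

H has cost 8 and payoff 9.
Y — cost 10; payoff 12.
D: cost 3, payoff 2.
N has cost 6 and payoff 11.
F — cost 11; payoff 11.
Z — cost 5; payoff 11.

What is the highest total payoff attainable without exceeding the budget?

This is an integer program with binary decision variables.
Allowing fractional choices, the relaxed optimum would be about 40.8, but investments are indivisible.
D + N + F + Z: cost 3 + 6 + 11 + 5 = 25 ≤ 27, payoff 2 + 11 + 11 + 11 = 35.
Y + D + N + Z: cost 10 + 3 + 6 + 5 = 24 ≤ 27, payoff 12 + 2 + 11 + 11 = 36.
Best is Y, D, N, and Z with total payoff 36.

36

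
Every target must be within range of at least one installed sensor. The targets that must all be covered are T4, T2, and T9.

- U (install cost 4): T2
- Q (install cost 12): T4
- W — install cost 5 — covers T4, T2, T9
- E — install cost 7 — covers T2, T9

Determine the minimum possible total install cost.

This is an integer covering problem.
W alone covers T4, T2, T9 — every target.
Total install cost: 5.
No cover costs less than 5.

5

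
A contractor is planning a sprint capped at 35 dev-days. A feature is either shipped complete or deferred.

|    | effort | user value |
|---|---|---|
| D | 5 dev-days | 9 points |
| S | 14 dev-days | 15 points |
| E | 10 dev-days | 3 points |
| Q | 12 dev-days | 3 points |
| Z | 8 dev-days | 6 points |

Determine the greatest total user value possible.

30

Take D, S, and Z: effort 5 + 14 + 8 = 27 ≤ 35, user value 9 + 15 + 6 = 30.
No other feasible combination does better.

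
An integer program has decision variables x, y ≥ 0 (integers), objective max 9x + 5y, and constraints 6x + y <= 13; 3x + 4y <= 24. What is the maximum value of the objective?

34

Relaxing integrality, the LP optimum is 37.00 at (x,y) = (1.33, 5), which is not an integer point.
(x,y)=(1,5) is feasible, giving 34.
(x,y)=(0,6) is feasible, giving 30.
Maximum is 34 at (x,y)=(1,5).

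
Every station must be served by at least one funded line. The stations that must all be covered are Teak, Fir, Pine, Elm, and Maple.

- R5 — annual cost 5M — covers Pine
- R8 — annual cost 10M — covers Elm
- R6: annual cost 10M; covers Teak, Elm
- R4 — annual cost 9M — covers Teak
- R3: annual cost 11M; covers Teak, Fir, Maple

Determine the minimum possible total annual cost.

26

Choose R5, R8, and R3: together they cover Teak, Fir, Pine, Elm, Maple — every station.
Total annual cost: 5 + 10 + 11 = 26.
No cover costs less than 26.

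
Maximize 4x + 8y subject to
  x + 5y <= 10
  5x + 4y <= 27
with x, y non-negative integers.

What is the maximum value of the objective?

24

The continuous relaxation peaks at (4.52, 1.1) with value 26.86; rounding to a feasible lattice point costs some objective.
(x,y)=(4,1) is feasible, giving 24.
(x,y)=(3,1) is feasible, giving 20.
(x,y)=(5,0) is feasible, giving 20.
No feasible integer point exceeds 24.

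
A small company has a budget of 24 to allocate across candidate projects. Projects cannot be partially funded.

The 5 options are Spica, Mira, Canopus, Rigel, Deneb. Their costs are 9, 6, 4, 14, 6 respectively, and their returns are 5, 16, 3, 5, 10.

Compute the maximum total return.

Spica + Mira + Deneb: cost 9 + 6 + 6 = 21 ≤ 24, return 5 + 16 + 10 = 31.
Mira + Deneb: cost 6 + 6 = 12 ≤ 24, return 16 + 10 = 26.
Mira + Canopus + Deneb: cost 6 + 4 + 6 = 16 ≤ 24, return 16 + 3 + 10 = 29.
Best is Spica, Mira, and Deneb with total return 31.

31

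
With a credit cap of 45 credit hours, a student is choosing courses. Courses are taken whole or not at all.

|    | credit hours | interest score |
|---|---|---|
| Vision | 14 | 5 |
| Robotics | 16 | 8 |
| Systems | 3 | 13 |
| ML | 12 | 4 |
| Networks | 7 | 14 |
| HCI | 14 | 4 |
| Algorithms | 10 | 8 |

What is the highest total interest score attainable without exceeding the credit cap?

43

This is an integer program with binary decision variables.
Take Robotics, Systems, Networks, and Algorithms: credit hours 16 + 3 + 7 + 10 = 36 ≤ 45, interest score 8 + 13 + 14 + 8 = 43.
No other feasible combination does better.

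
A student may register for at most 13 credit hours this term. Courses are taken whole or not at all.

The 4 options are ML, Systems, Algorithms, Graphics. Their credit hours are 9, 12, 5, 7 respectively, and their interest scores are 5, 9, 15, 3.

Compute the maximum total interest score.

18

This is a 0-1 knapsack instance.
Algorithms + Graphics: credit hours 5 + 7 = 12 ≤ 13, interest score 15 + 3 = 18.
Algorithms: credit hours 5 ≤ 13, interest score 15.
Best is Algorithms and Graphics with total interest score 18.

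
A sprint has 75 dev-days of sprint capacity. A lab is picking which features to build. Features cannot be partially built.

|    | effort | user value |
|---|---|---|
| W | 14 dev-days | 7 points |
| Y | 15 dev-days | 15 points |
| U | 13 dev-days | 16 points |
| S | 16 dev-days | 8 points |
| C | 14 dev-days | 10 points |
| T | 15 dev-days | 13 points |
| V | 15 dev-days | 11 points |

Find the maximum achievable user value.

Y + U + S + T + V: effort 15 + 13 + 16 + 15 + 15 = 74 ≤ 75, user value 15 + 16 + 8 + 13 + 11 = 63.
Y + U + C + T + V: effort 15 + 13 + 14 + 15 + 15 = 72 ≤ 75, user value 15 + 16 + 10 + 13 + 11 = 65.
Best is Y, U, C, T, and V with total user value 65.

65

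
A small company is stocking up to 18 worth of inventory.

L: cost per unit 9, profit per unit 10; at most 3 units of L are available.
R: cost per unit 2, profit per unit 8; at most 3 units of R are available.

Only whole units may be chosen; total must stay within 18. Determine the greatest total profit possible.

This is a bounded integer knapsack.
1×L and 2×R: cost 13 ≤ 18, profit 1·10 + 2·8 = 26.
1×L and 3×R: cost 15 ≤ 18, profit 1·10 + 3·8 = 34.
Best is 34.

34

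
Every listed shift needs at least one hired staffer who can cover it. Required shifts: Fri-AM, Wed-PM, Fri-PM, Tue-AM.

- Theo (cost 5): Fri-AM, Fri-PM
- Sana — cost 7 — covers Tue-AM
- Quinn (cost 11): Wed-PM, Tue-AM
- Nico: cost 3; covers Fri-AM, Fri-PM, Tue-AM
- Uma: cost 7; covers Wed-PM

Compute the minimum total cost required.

10

Choose Nico and Uma: together they cover Fri-AM, Wed-PM, Fri-PM, Tue-AM — every shift.
Total cost: 3 + 7 = 10.
No cover costs less than 10.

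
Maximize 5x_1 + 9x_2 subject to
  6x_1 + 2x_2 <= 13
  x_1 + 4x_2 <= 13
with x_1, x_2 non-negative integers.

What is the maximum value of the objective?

32

The continuous relaxation peaks at (1.18, 2.95) with value 32.50; rounding to a feasible lattice point costs some objective.
(x_1,x_2)=(1,3): 6·1+2·3=12≤13, 1·1+4·3=13≤13, objective 32.
(x_1,x_2)=(0,3): 6·0+2·3=6≤13, 1·0+4·3=12≤13, objective 27.
(x_1,x_2)=(1,2): 6·1+2·2=10≤13, 1·1+4·2=9≤13, objective 23.
No feasible integer point exceeds 32.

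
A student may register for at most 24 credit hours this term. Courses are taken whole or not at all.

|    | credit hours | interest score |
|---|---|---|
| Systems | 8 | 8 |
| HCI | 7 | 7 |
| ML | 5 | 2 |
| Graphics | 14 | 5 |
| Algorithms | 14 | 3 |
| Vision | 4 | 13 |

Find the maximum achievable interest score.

30

This is an integer program with binary decision variables.
Systems + HCI + Vision: credit hours 8 + 7 + 4 = 19 ≤ 24, interest score 8 + 7 + 13 = 28.
Systems + HCI + ML + Vision: credit hours 8 + 7 + 5 + 4 = 24 ≤ 24, interest score 8 + 7 + 2 + 13 = 30.
Best is Systems, HCI, ML, and Vision with total interest score 30.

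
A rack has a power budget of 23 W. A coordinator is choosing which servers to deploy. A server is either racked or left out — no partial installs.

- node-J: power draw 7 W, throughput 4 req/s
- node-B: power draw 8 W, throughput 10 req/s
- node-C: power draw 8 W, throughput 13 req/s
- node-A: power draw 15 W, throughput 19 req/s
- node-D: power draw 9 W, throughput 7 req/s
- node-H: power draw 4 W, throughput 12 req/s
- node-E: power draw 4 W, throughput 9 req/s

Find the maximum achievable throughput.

40

node-J + node-C + node-H + node-E: power draw 7 + 8 + 4 + 4 = 23 ≤ 23, throughput 4 + 13 + 12 + 9 = 38.
node-A + node-H + node-E: power draw 15 + 4 + 4 = 23 ≤ 23, throughput 19 + 12 + 9 = 40.
Best is node-A, node-H, and node-E with total throughput 40.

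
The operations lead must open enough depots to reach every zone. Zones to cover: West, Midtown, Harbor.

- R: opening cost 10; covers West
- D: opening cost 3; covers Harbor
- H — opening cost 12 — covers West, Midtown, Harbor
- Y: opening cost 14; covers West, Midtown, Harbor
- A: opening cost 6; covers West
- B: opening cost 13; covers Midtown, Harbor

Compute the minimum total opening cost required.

12

The greedy cost-per-new-zone heuristic would pick D and H for 15, but a cheaper cover exists.
H alone covers West, Midtown, Harbor — every zone.
Total opening cost: 12.
No cover costs less than 12.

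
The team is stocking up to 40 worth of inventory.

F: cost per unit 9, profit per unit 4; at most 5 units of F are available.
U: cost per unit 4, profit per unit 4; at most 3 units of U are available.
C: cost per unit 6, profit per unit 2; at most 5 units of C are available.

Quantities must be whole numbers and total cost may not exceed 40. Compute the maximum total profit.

U has the best ratio (4/4); taking only U gives at most 3×4 = 12 (stopped by the supply cap of 3).
Mixing does better — 3×F and 3×U: cost 39 ≤ 40, profit 3·4 + 3·4 = 24.

24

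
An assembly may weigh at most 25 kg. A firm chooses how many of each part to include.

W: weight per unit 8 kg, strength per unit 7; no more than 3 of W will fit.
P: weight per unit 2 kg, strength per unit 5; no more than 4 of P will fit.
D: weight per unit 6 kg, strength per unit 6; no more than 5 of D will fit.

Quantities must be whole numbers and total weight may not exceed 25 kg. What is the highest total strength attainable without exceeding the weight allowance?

34

Take 2×W and 4×P: weight 24 ≤ 25, strength 2·7 + 4·5 = 34.
P has the best ratio (5/2) and is taken to its limit of 4; remaining capacity is filled optimally with the others.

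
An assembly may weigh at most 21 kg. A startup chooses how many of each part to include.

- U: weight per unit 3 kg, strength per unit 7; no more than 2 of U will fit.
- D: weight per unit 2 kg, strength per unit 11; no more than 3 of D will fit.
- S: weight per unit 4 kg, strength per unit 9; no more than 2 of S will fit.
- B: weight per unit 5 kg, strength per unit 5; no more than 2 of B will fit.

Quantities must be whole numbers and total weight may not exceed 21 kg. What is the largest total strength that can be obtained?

65

This is a bounded integer knapsack.
Take 2×U, 3×D, and 2×S: weight 20 ≤ 21, strength 2·7 + 3·11 + 2·9 = 65.
D has the best ratio (11/2) and is taken to its limit of 3; remaining capacity is filled optimally with the others.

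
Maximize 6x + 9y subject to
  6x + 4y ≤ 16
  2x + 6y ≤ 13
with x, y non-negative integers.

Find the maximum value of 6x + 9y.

21

The continuous relaxation peaks at (1.57, 1.64) with value 24.21; rounding to a feasible lattice point costs some objective.
(x,y)=(2,1): 6·2+4·1=16≤16, 2·2+6·1=10≤13, objective 21.
(x,y)=(0,2): 6·0+4·2=8≤16, 2·0+6·2=12≤13, objective 18.
(x,y)=(1,1): 6·1+4·1=10≤16, 2·1+6·1=8≤13, objective 15.
The best lattice point is (2,1), giving 21.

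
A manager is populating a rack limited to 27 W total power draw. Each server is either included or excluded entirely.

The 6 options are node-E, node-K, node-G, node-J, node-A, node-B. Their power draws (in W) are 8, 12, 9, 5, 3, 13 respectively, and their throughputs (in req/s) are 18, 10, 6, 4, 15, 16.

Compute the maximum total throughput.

49

Treat it as a binary knapsack problem.
Allowing fractional choices, the relaxed optimum would be about 51.5, but servers are indivisible.
node-E + node-G + node-J + node-A: power draw 8 + 9 + 5 + 3 = 25 ≤ 27, throughput 18 + 6 + 4 + 15 = 43.
node-E + node-A + node-B: power draw 8 + 3 + 13 = 24 ≤ 27, throughput 18 + 15 + 16 = 49.
node-E + node-K + node-A: power draw 8 + 12 + 3 = 23 ≤ 27, throughput 18 + 10 + 15 = 43.
Best is node-E, node-A, and node-B with total throughput 49.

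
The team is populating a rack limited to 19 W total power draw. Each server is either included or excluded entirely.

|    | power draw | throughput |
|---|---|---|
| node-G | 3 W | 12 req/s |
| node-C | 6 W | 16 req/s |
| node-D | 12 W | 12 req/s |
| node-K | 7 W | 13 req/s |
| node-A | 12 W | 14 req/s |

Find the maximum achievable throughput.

41

Treat it as a binary knapsack problem.
Allowing fractional choices, the relaxed optimum would be about 44.5, but servers are indivisible.
node-G + node-C + node-K: power draw 3 + 6 + 7 = 16 ≤ 19, throughput 12 + 16 + 13 = 41.
node-C + node-A: power draw 6 + 12 = 18 ≤ 19, throughput 16 + 14 = 30.
Best is node-G, node-C, and node-K with total throughput 41.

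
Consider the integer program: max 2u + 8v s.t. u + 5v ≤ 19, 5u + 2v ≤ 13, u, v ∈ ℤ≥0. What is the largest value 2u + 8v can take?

(u,v)=(1,3): 1·1+5·3=16≤19, 5·1+2·3=11≤13, objective 26.
(u,v)=(0,3): 1·0+5·3=15≤19, 5·0+2·3=6≤13, objective 24.
(u,v)=(1,2): 1·1+5·2=11≤19, 5·1+2·2=9≤13, objective 18.
Maximum is 26 at (u,v)=(1,3).

26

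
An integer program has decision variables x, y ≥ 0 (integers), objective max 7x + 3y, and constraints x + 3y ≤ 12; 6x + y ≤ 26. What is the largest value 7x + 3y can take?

34

Relaxing integrality, the LP optimum is 35.29 at (x,y) = (3.88, 2.71), which is not an integer point.
(x,y)=(4,2): 1·4+3·2=10≤12, 6·4+1·2=26≤26, objective 34.
(x,y)=(4,1): 1·4+3·1=7≤12, 6·4+1·1=25≤26, objective 31.
(x,y)=(3,3): 1·3+3·3=12≤12, 6·3+1·3=21≤26, objective 30.
No feasible integer point exceeds 34.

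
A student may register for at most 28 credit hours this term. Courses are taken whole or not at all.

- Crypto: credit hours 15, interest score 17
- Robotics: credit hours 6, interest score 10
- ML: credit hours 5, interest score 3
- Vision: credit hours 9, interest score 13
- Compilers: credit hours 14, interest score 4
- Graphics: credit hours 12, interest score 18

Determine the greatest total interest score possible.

41

This is an integer program with binary decision variables.
Take Robotics, Vision, and Graphics: credit hours 6 + 9 + 12 = 27 ≤ 28, interest score 10 + 13 + 18 = 41.
No other feasible combination does better.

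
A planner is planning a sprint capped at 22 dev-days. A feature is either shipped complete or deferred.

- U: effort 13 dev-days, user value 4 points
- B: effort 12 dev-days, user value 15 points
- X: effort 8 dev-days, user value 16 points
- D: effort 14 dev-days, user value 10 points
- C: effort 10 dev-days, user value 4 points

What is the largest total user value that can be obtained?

Take B and X: effort 12 + 8 = 20 ≤ 22, user value 15 + 16 = 31.
No other feasible combination does better.

31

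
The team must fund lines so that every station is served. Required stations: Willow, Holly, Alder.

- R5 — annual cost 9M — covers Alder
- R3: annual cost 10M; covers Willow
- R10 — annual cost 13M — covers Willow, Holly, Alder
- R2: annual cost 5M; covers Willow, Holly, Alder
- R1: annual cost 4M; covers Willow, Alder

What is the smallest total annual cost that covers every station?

5

R2 alone covers Willow, Holly, Alder — every station.
Total annual cost: 5.
No cover costs less than 5.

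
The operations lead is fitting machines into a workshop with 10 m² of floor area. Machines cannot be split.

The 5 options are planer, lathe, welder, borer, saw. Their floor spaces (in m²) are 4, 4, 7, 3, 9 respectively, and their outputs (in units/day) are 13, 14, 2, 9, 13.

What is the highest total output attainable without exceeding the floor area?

This is an integer program with binary decision variables.
Take planer and lathe: floor space 4 + 4 = 8 ≤ 10, output 13 + 14 = 27.
No other feasible combination does better.

27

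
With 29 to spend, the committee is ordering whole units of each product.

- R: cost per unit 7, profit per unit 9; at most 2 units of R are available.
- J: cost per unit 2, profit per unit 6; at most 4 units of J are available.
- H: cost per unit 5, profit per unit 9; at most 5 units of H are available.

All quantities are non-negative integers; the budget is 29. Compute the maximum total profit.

60

This is a bounded integer knapsack.
Take 4×J and 4×H: cost 28 ≤ 29, profit 4·6 + 4·9 = 60.
J has the best ratio (6/2) and is taken to its limit of 4; remaining capacity is filled optimally with the others.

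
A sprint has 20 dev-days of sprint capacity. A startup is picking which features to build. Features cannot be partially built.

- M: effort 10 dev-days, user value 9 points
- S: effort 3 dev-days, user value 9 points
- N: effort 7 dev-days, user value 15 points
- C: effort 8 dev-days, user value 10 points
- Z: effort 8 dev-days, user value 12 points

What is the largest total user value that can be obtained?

Allowing fractional choices, the relaxed optimum would be about 38.5, but features are indivisible.
M + S + N: effort 10 + 3 + 7 = 20 ≤ 20, user value 9 + 9 + 15 = 33.
S + N + C: effort 3 + 7 + 8 = 18 ≤ 20, user value 9 + 15 + 10 = 34.
S + N + Z: effort 3 + 7 + 8 = 18 ≤ 20, user value 9 + 15 + 12 = 36.
Best is S, N, and Z with total user value 36.

36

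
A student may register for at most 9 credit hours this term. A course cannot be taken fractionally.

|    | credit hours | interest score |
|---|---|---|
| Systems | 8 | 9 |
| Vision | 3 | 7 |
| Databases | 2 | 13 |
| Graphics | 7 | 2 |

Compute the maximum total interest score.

Allowing fractional choices, the relaxed optimum would be about 24.5, but courses are indivisible.
Databases + Graphics: credit hours 2 + 7 = 9 ≤ 9, interest score 13 + 2 = 15.
Vision + Databases: credit hours 3 + 2 = 5 ≤ 9, interest score 7 + 13 = 20.
Best is Vision and Databases with total interest score 20.

20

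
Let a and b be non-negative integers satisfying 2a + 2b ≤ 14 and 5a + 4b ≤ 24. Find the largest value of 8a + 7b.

(a,b)=(0,6) is feasible, giving 42.
(a,b)=(0,5) is feasible, giving 35.
The best lattice point is (0,6), giving 42.

42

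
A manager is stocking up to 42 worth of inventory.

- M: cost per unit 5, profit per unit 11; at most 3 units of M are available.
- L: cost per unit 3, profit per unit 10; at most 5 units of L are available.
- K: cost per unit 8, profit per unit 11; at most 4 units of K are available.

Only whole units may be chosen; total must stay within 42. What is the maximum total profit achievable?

This is a bounded integer knapsack.
L has the best ratio (10/3); taking only L gives at most 5×10 = 50 (stopped by the supply cap of 5).
Mixing does better — 2×M, 5×L, and 2×K: cost 41 ≤ 42, profit 2·11 + 5·10 + 2·11 = 94.

94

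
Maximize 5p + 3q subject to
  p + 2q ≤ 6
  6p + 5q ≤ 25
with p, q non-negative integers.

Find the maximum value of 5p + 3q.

20

The continuous relaxation peaks at (4.17, 0) with value 20.83; rounding to a feasible lattice point costs some objective.
(p,q)=(4,0): 1·4+2·0=4≤6, 6·4+5·0=24≤25, objective 20.
(p,q)=(3,1): 1·3+2·1=5≤6, 6·3+5·1=23≤25, objective 18.
(p,q)=(3,0): 1·3+2·0=3≤6, 6·3+5·0=18≤25, objective 15.
The best lattice point is (4,0), giving 20.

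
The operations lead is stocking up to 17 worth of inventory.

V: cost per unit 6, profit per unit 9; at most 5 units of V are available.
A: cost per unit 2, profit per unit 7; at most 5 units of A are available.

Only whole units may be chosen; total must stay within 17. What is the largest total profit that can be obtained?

This is a bounded integer knapsack.
A has the best ratio (7/2); taking only A gives at most 5×7 = 35 (stopped by the supply cap of 5).
Mixing does better — 1×V and 5×A: cost 16 ≤ 17, profit 1·9 + 5·7 = 44.

44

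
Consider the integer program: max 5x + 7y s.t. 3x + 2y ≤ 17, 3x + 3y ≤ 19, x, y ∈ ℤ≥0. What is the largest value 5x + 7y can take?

42

(x,y)=(0,6) is feasible, giving 42.
(x,y)=(1,5) is feasible, giving 40.
No feasible integer point exceeds 42.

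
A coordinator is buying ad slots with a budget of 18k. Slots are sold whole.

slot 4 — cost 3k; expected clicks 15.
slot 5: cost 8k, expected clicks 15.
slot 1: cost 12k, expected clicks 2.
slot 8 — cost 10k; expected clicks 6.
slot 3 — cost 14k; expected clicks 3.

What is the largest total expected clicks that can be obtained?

30

Treat it as a binary knapsack problem.
Take slot 4 and slot 5: cost 3 + 8 = 11 ≤ 18, expected clicks 15 + 15 = 30.
No other feasible combination does better.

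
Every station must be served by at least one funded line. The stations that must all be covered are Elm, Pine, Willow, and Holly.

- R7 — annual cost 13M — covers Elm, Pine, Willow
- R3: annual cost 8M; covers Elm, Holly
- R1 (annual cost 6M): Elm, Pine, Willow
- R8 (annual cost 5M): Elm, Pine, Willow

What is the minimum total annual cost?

Choose R3 and R8: together they cover Elm, Pine, Willow, Holly — every station.
Total annual cost: 8 + 5 = 13.
No cover costs less than 13.

13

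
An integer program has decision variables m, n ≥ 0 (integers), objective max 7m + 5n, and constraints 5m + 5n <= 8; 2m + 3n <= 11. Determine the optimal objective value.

The continuous relaxation peaks at (1.6, 0) with value 11.20; rounding to a feasible lattice point costs some objective.
(m,n)=(1,0): 5·1+5·0=5≤8, 2·1+3·0=2≤11, objective 7.
(m,n)=(0,1): 5·0+5·1=5≤8, 2·0+3·1=3≤11, objective 5.
(m,n)=(0,0): 5·0+5·0=0≤8, 2·0+3·0=0≤11, objective 0.
Maximum is 7 at (m,n)=(1,0).

7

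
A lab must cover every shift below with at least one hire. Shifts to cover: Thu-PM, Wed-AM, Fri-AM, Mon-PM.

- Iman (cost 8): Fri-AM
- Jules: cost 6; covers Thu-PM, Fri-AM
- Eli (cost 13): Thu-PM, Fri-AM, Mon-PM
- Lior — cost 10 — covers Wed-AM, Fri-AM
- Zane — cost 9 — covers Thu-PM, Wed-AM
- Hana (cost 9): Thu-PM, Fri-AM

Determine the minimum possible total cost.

The greedy cost-per-new-shift heuristic would pick Jules, Zane, and Eli for 28, but a cheaper cover exists.
Choose Eli and Zane: together they cover Thu-PM, Wed-AM, Fri-AM, Mon-PM — every shift.
Total cost: 13 + 9 = 22.
No cover costs less than 22.

22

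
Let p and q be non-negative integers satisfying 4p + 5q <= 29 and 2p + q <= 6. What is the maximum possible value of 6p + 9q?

The continuous relaxation peaks at (0, 5.8) with value 52.20; rounding to a feasible lattice point costs some objective.
(p,q)=(0,5): 4·0+5·5=25≤29, 2·0+1·5=5≤6, objective 45.
(p,q)=(1,4): 4·1+5·4=24≤29, 2·1+1·4=6≤6, objective 42.
(p,q)=(0,4): 4·0+5·4=20≤29, 2·0+1·4=4≤6, objective 36.
Maximum is 45 at (p,q)=(0,5).

45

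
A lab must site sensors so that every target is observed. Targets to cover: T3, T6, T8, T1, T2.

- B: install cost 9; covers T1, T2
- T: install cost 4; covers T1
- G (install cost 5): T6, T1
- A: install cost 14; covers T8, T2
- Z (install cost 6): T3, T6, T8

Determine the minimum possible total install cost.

The greedy cost-per-new-target heuristic would pick Z, T, and B for 19, but a cheaper cover exists.
Choose B and Z: together they cover T3, T6, T8, T1, T2 — every target.
Total install cost: 9 + 6 = 15.
No cover costs less than 15.

15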